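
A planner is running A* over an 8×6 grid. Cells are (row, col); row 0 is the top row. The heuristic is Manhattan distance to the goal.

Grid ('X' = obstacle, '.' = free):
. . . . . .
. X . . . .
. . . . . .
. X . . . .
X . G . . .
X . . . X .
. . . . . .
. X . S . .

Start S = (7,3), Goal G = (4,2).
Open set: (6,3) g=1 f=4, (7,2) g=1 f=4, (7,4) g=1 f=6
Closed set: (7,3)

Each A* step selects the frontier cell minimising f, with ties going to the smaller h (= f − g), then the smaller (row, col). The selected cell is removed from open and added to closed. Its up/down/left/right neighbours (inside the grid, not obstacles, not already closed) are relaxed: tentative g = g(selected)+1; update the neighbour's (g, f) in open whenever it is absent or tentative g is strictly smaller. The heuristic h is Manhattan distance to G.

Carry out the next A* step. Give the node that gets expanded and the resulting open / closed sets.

step 1: expand (6,3) (f=4, h=3) → closed; open now [(5,3) g=2 f=4, (6,2) g=2 f=4, (6,4) g=2 f=6, (7,2) g=1 f=4, (7,4) g=1 f=6]

expanded=(6,3); open=[(5,3) g=2 f=4, (6,2) g=2 f=4, (6,4) g=2 f=6, (7,2) g=1 f=4, (7,4) g=1 f=6]; closed=[(6,3), (7,3)]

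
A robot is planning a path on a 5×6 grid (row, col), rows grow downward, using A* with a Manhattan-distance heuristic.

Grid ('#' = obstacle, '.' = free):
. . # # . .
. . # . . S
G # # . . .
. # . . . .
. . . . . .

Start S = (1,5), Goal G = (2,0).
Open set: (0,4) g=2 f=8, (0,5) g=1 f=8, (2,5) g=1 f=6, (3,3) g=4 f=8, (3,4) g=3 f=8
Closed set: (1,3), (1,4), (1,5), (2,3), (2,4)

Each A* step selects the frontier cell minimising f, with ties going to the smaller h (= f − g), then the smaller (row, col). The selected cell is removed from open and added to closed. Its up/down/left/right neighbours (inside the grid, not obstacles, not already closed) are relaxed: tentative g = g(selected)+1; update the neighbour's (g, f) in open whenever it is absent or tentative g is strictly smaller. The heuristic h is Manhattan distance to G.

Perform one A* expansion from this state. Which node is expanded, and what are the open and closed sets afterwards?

step 1: expand (2,5) (f=6, h=5) → closed; open now [(0,4) g=2 f=8, (0,5) g=1 f=8, (3,3) g=4 f=8, (3,4) g=3 f=8, (3,5) g=2 f=8]

expanded=(2,5); open=[(0,4) g=2 f=8, (0,5) g=1 f=8, (3,3) g=4 f=8, (3,4) g=3 f=8, (3,5) g=2 f=8]; closed=[(1,3), (1,4), (1,5), (2,3), (2,4), (2,5)]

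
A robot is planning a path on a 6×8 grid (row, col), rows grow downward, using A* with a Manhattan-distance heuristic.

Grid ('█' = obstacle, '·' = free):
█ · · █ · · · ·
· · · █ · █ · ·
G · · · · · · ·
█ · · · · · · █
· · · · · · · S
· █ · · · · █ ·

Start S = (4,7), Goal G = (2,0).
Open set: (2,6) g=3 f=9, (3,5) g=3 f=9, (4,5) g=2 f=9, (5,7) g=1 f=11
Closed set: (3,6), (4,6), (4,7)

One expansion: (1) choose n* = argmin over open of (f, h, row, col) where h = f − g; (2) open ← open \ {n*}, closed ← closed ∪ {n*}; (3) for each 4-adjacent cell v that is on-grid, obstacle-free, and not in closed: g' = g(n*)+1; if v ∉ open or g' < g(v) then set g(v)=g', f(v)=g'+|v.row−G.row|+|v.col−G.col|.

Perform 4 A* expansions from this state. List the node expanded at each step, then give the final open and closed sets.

order=[(2,6) → (2,5) → (2,4) → (2,3)]; open=[(1,4) g=6 f=11, (1,6) g=4 f=11, (2,2) g=7 f=9, (2,7) g=4 f=11, (3,3) g=7 f=11, (3,4) g=6 f=11, (3,5) g=3 f=9, (4,5) g=2 f=9, (5,7) g=1 f=11]; closed=[(2,3), (2,4), (2,5), (2,6), (3,6), (4,6), (4,7)]

step 1: expand (2,6) (f=9, h=6) → closed; open now [(1,6) g=4 f=11, (2,5) g=4 f=9, (2,7) g=4 f=11, (3,5) g=3 f=9, (4,5) g=2 f=9, (5,7) g=1 f=11]
step 2: expand (2,5) (f=9, h=5) → closed; open now [(1,6) g=4 f=11, (2,4) g=5 f=9, (2,7) g=4 f=11, (3,5) g=3 f=9, (4,5) g=2 f=9, (5,7) g=1 f=11]
step 3: expand (2,4) (f=9, h=4) → closed; open now [(1,4) g=6 f=11, (1,6) g=4 f=11, (2,3) g=6 f=9, (2,7) g=4 f=11, (3,4) g=6 f=11, (3,5) g=3 f=9, (4,5) g=2 f=9, (5,7) g=1 f=11]
step 4: expand (2,3) (f=9, h=3) → closed; open now [(1,4) g=6 f=11, (1,6) g=4 f=11, (2,2) g=7 f=9, (2,7) g=4 f=11, (3,3) g=7 f=11, (3,4) g=6 f=11, (3,5) g=3 f=9, (4,5) g=2 f=9, (5,7) g=1 f=11]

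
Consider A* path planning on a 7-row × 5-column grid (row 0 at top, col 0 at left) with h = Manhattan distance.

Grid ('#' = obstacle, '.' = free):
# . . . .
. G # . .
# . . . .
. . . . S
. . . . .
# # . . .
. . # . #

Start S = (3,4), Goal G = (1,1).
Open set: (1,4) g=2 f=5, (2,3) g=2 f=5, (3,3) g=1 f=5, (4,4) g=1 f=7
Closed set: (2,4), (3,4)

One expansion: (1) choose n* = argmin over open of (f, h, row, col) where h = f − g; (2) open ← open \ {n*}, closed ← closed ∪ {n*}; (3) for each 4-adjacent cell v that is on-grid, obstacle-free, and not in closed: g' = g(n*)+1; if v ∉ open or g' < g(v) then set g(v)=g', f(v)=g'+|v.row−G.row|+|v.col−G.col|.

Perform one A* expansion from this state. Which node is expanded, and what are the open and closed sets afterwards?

step 1: expand (1,4) (f=5, h=3) → closed; open now [(0,4) g=3 f=7, (1,3) g=3 f=5, (2,3) g=2 f=5, (3,3) g=1 f=5, (4,4) g=1 f=7]

expanded=(1,4); open=[(0,4) g=3 f=7, (1,3) g=3 f=5, (2,3) g=2 f=5, (3,3) g=1 f=5, (4,4) g=1 f=7]; closed=[(1,4), (2,4), (3,4)]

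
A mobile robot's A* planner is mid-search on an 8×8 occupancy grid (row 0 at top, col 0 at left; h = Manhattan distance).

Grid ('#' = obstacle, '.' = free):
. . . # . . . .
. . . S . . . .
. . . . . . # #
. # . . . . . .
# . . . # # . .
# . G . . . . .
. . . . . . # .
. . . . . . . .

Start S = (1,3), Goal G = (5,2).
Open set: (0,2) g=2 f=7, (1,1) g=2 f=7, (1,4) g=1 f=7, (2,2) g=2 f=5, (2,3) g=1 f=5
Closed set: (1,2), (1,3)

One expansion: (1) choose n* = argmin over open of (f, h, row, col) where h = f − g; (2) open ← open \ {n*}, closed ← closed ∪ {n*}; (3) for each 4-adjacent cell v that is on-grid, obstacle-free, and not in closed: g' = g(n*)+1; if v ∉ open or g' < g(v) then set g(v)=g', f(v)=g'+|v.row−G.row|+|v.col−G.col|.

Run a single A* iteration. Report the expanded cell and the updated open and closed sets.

step 1: expand (2,2) (f=5, h=3) → closed; open now [(0,2) g=2 f=7, (1,1) g=2 f=7, (1,4) g=1 f=7, (2,1) g=3 f=7, (2,3) g=1 f=5, (3,2) g=3 f=5]

expanded=(2,2); open=[(0,2) g=2 f=7, (1,1) g=2 f=7, (1,4) g=1 f=7, (2,1) g=3 f=7, (2,3) g=1 f=5, (3,2) g=3 f=5]; closed=[(1,2), (1,3), (2,2)]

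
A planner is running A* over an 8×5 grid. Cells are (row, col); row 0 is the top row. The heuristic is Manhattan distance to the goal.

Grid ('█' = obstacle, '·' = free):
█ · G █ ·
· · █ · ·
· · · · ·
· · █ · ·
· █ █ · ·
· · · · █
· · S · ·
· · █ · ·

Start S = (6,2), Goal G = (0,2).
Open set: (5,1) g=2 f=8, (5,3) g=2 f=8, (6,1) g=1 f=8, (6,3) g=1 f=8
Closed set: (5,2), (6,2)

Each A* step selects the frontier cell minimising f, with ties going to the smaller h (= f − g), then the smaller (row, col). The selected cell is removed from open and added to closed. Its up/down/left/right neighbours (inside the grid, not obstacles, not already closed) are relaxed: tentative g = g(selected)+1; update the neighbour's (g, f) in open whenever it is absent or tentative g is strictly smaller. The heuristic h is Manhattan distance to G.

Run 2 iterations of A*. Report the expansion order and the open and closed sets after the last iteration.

order=[(5,1) → (5,3)]; open=[(4,3) g=3 f=8, (5,0) g=3 f=10, (6,1) g=1 f=8, (6,3) g=1 f=8]; closed=[(5,1), (5,2), (5,3), (6,2)]

step 1: expand (5,1) (f=8, h=6) → closed; open now [(5,0) g=3 f=10, (5,3) g=2 f=8, (6,1) g=1 f=8, (6,3) g=1 f=8]
step 2: expand (5,3) (f=8, h=6) → closed; open now [(4,3) g=3 f=8, (5,0) g=3 f=10, (6,1) g=1 f=8, (6,3) g=1 f=8]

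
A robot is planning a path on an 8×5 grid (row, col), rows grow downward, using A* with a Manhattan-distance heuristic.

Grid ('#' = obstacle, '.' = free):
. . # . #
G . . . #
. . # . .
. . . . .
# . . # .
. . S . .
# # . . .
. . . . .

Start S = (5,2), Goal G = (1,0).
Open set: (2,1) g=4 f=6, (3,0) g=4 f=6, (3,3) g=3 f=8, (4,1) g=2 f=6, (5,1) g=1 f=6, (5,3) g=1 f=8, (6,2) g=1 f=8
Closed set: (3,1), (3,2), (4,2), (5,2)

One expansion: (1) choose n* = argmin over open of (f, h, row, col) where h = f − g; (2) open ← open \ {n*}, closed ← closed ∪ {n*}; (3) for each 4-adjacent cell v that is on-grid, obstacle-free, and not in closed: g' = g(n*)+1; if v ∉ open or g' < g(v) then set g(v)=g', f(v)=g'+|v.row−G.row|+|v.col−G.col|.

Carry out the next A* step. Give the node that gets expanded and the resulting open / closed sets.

expanded=(2,1); open=[(1,1) g=5 f=6, (2,0) g=5 f=6, (3,0) g=4 f=6, (3,3) g=3 f=8, (4,1) g=2 f=6, (5,1) g=1 f=6, (5,3) g=1 f=8, (6,2) g=1 f=8]; closed=[(2,1), (3,1), (3,2), (4,2), (5,2)]

step 1: expand (2,1) (f=6, h=2) → closed; open now [(1,1) g=5 f=6, (2,0) g=5 f=6, (3,0) g=4 f=6, (3,3) g=3 f=8, (4,1) g=2 f=6, (5,1) g=1 f=6, (5,3) g=1 f=8, (6,2) g=1 f=8]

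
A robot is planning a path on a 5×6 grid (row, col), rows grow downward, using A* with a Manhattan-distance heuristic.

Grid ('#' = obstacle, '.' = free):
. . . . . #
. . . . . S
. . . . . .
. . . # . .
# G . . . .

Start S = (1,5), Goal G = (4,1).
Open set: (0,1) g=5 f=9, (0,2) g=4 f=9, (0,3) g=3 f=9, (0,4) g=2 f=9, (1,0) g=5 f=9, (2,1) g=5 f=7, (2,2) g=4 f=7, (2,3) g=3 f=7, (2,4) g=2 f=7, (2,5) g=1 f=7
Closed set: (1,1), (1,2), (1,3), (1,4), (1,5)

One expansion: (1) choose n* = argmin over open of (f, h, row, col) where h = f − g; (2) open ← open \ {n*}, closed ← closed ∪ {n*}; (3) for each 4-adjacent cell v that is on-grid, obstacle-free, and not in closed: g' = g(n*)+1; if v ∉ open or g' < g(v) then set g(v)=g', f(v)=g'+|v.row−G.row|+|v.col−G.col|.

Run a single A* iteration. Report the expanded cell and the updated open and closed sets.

step 1: expand (2,1) (f=7, h=2) → closed; open now [(0,1) g=5 f=9, (0,2) g=4 f=9, (0,3) g=3 f=9, (0,4) g=2 f=9, (1,0) g=5 f=9, (2,0) g=6 f=9, (2,2) g=4 f=7, (2,3) g=3 f=7, (2,4) g=2 f=7, (2,5) g=1 f=7, (3,1) g=6 f=7]

expanded=(2,1); open=[(0,1) g=5 f=9, (0,2) g=4 f=9, (0,3) g=3 f=9, (0,4) g=2 f=9, (1,0) g=5 f=9, (2,0) g=6 f=9, (2,2) g=4 f=7, (2,3) g=3 f=7, (2,4) g=2 f=7, (2,5) g=1 f=7, (3,1) g=6 f=7]; closed=[(1,1), (1,2), (1,3), (1,4), (1,5), (2,1)]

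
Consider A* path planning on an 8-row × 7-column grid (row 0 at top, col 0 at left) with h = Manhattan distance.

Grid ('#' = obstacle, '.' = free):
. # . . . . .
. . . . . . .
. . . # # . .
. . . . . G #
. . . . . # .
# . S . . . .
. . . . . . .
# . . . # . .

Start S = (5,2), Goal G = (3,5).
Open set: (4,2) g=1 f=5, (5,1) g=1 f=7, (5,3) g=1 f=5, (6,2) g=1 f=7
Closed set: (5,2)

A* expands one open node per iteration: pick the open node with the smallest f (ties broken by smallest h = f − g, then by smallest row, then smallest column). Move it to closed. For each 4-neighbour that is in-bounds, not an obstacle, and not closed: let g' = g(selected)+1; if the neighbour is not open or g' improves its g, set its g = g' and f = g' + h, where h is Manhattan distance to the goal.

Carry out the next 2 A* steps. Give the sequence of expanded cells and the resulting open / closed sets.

step 1: expand (4,2) (f=5, h=4) → closed; open now [(3,2) g=2 f=5, (4,1) g=2 f=7, (4,3) g=2 f=5, (5,1) g=1 f=7, (5,3) g=1 f=5, (6,2) g=1 f=7]
step 2: expand (3,2) (f=5, h=3) → closed; open now [(2,2) g=3 f=7, (3,1) g=3 f=7, (3,3) g=3 f=5, (4,1) g=2 f=7, (4,3) g=2 f=5, (5,1) g=1 f=7, (5,3) g=1 f=5, (6,2) g=1 f=7]

order=[(4,2) → (3,2)]; open=[(2,2) g=3 f=7, (3,1) g=3 f=7, (3,3) g=3 f=5, (4,1) g=2 f=7, (4,3) g=2 f=5, (5,1) g=1 f=7, (5,3) g=1 f=5, (6,2) g=1 f=7]; closed=[(3,2), (4,2), (5,2)]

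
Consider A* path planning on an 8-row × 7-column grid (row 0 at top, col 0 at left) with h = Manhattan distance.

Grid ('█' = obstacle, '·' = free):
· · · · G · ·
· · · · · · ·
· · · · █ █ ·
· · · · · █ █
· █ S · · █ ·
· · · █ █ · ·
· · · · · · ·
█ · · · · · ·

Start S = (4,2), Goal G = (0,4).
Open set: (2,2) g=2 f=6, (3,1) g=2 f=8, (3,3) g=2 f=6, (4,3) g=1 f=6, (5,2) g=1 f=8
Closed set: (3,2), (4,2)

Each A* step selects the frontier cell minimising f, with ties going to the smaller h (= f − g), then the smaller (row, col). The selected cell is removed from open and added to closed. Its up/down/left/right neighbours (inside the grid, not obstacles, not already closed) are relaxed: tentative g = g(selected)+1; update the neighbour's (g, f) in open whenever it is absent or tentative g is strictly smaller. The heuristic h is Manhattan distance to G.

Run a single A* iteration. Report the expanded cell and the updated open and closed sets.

expanded=(2,2); open=[(1,2) g=3 f=6, (2,1) g=3 f=8, (2,3) g=3 f=6, (3,1) g=2 f=8, (3,3) g=2 f=6, (4,3) g=1 f=6, (5,2) g=1 f=8]; closed=[(2,2), (3,2), (4,2)]

step 1: expand (2,2) (f=6, h=4) → closed; open now [(1,2) g=3 f=6, (2,1) g=3 f=8, (2,3) g=3 f=6, (3,1) g=2 f=8, (3,3) g=2 f=6, (4,3) g=1 f=6, (5,2) g=1 f=8]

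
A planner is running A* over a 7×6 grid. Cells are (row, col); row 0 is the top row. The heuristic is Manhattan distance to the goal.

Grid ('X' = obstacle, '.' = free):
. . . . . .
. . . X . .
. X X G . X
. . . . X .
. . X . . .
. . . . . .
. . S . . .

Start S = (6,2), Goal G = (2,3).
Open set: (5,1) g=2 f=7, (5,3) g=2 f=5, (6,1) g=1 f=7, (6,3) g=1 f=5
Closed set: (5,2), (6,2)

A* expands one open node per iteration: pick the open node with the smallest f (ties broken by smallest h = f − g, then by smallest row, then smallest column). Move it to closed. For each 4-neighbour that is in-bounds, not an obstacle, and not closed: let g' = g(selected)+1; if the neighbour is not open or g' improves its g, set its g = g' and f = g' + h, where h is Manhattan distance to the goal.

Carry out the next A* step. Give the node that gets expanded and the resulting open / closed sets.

step 1: expand (5,3) (f=5, h=3) → closed; open now [(4,3) g=3 f=5, (5,1) g=2 f=7, (5,4) g=3 f=7, (6,1) g=1 f=7, (6,3) g=1 f=5]

expanded=(5,3); open=[(4,3) g=3 f=5, (5,1) g=2 f=7, (5,4) g=3 f=7, (6,1) g=1 f=7, (6,3) g=1 f=5]; closed=[(5,2), (5,3), (6,2)]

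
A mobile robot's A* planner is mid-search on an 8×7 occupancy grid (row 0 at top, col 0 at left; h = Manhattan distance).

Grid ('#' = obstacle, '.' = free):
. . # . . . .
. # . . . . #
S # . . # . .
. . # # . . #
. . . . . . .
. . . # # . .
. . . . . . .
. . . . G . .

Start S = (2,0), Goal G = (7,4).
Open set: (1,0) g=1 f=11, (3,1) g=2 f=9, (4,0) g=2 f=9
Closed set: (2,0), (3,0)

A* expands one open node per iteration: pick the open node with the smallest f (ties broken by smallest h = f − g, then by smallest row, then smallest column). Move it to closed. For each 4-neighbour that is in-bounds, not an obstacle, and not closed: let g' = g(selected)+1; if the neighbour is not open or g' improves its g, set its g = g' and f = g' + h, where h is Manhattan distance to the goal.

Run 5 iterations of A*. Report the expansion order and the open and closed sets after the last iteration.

step 1: expand (3,1) (f=9, h=7) → closed; open now [(1,0) g=1 f=11, (4,0) g=2 f=9, (4,1) g=3 f=9]
step 2: expand (4,1) (f=9, h=6) → closed; open now [(1,0) g=1 f=11, (4,0) g=2 f=9, (4,2) g=4 f=9, (5,1) g=4 f=9]
step 3: expand (4,2) (f=9, h=5) → closed; open now [(1,0) g=1 f=11, (4,0) g=2 f=9, (4,3) g=5 f=9, (5,1) g=4 f=9, (5,2) g=5 f=9]
step 4: expand (4,3) (f=9, h=4) → closed; open now [(1,0) g=1 f=11, (4,0) g=2 f=9, (4,4) g=6 f=9, (5,1) g=4 f=9, (5,2) g=5 f=9]
step 5: expand (4,4) (f=9, h=3) → closed; open now [(1,0) g=1 f=11, (3,4) g=7 f=11, (4,0) g=2 f=9, (4,5) g=7 f=11, (5,1) g=4 f=9, (5,2) g=5 f=9]

order=[(3,1) → (4,1) → (4,2) → (4,3) → (4,4)]; open=[(1,0) g=1 f=11, (3,4) g=7 f=11, (4,0) g=2 f=9, (4,5) g=7 f=11, (5,1) g=4 f=9, (5,2) g=5 f=9]; closed=[(2,0), (3,0), (3,1), (4,1), (4,2), (4,3), (4,4)]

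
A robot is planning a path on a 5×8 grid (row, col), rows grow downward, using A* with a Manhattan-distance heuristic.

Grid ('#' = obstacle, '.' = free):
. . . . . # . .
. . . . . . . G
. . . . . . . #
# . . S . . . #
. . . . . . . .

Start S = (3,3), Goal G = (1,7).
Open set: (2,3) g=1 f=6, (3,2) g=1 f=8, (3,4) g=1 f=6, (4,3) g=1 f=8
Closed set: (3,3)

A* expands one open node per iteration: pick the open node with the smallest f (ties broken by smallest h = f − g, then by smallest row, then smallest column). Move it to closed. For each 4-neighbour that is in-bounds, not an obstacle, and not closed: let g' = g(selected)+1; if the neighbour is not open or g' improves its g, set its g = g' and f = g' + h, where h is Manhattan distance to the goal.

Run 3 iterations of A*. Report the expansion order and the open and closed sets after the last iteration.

step 1: expand (2,3) (f=6, h=5) → closed; open now [(1,3) g=2 f=6, (2,2) g=2 f=8, (2,4) g=2 f=6, (3,2) g=1 f=8, (3,4) g=1 f=6, (4,3) g=1 f=8]
step 2: expand (1,3) (f=6, h=4) → closed; open now [(0,3) g=3 f=8, (1,2) g=3 f=8, (1,4) g=3 f=6, (2,2) g=2 f=8, (2,4) g=2 f=6, (3,2) g=1 f=8, (3,4) g=1 f=6, (4,3) g=1 f=8]
step 3: expand (1,4) (f=6, h=3) → closed; open now [(0,3) g=3 f=8, (0,4) g=4 f=8, (1,2) g=3 f=8, (1,5) g=4 f=6, (2,2) g=2 f=8, (2,4) g=2 f=6, (3,2) g=1 f=8, (3,4) g=1 f=6, (4,3) g=1 f=8]

order=[(2,3) → (1,3) → (1,4)]; open=[(0,3) g=3 f=8, (0,4) g=4 f=8, (1,2) g=3 f=8, (1,5) g=4 f=6, (2,2) g=2 f=8, (2,4) g=2 f=6, (3,2) g=1 f=8, (3,4) g=1 f=6, (4,3) g=1 f=8]; closed=[(1,3), (1,4), (2,3), (3,3)]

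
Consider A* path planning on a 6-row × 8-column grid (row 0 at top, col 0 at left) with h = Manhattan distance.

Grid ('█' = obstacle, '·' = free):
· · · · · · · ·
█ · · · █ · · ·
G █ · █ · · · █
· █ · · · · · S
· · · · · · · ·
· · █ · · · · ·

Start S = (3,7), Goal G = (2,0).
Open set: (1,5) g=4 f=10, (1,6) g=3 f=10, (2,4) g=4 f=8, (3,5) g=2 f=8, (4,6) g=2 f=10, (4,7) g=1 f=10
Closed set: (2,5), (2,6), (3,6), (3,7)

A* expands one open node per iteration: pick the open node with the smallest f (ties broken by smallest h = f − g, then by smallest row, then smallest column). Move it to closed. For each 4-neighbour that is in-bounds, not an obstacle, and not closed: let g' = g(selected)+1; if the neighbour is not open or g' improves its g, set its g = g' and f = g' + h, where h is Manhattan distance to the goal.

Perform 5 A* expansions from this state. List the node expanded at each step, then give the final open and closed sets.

step 1: expand (2,4) (f=8, h=4) → closed; open now [(1,5) g=4 f=10, (1,6) g=3 f=10, (3,4) g=5 f=10, (3,5) g=2 f=8, (4,6) g=2 f=10, (4,7) g=1 f=10]
step 2: expand (3,5) (f=8, h=6) → closed; open now [(1,5) g=4 f=10, (1,6) g=3 f=10, (3,4) g=3 f=8, (4,5) g=3 f=10, (4,6) g=2 f=10, (4,7) g=1 f=10]
step 3: expand (3,4) (f=8, h=5) → closed; open now [(1,5) g=4 f=10, (1,6) g=3 f=10, (3,3) g=4 f=8, (4,4) g=4 f=10, (4,5) g=3 f=10, (4,6) g=2 f=10, (4,7) g=1 f=10]
step 4: expand (3,3) (f=8, h=4) → closed; open now [(1,5) g=4 f=10, (1,6) g=3 f=10, (3,2) g=5 f=8, (4,3) g=5 f=10, (4,4) g=4 f=10, (4,5) g=3 f=10, (4,6) g=2 f=10, (4,7) g=1 f=10]
step 5: expand (3,2) (f=8, h=3) → closed; open now [(1,5) g=4 f=10, (1,6) g=3 f=10, (2,2) g=6 f=8, (4,2) g=6 f=10, (4,3) g=5 f=10, (4,4) g=4 f=10, (4,5) g=3 f=10, (4,6) g=2 f=10, (4,7) g=1 f=10]

order=[(2,4) → (3,5) → (3,4) → (3,3) → (3,2)]; open=[(1,5) g=4 f=10, (1,6) g=3 f=10, (2,2) g=6 f=8, (4,2) g=6 f=10, (4,3) g=5 f=10, (4,4) g=4 f=10, (4,5) g=3 f=10, (4,6) g=2 f=10, (4,7) g=1 f=10]; closed=[(2,4), (2,5), (2,6), (3,2), (3,3), (3,4), (3,5), (3,6), (3,7)]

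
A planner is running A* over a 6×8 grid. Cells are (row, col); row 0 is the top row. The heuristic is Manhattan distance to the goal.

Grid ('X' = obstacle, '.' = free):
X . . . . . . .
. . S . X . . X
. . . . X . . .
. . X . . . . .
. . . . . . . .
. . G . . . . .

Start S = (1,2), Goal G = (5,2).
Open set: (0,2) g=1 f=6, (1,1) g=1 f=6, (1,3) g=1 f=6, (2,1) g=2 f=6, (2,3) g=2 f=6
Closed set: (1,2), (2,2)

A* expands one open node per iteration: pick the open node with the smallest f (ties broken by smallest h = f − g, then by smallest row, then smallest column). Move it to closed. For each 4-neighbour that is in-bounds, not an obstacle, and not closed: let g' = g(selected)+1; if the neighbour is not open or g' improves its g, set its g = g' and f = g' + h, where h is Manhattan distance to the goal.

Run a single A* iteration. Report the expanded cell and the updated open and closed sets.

expanded=(2,1); open=[(0,2) g=1 f=6, (1,1) g=1 f=6, (1,3) g=1 f=6, (2,0) g=3 f=8, (2,3) g=2 f=6, (3,1) g=3 f=6]; closed=[(1,2), (2,1), (2,2)]

step 1: expand (2,1) (f=6, h=4) → closed; open now [(0,2) g=1 f=6, (1,1) g=1 f=6, (1,3) g=1 f=6, (2,0) g=3 f=8, (2,3) g=2 f=6, (3,1) g=3 f=6]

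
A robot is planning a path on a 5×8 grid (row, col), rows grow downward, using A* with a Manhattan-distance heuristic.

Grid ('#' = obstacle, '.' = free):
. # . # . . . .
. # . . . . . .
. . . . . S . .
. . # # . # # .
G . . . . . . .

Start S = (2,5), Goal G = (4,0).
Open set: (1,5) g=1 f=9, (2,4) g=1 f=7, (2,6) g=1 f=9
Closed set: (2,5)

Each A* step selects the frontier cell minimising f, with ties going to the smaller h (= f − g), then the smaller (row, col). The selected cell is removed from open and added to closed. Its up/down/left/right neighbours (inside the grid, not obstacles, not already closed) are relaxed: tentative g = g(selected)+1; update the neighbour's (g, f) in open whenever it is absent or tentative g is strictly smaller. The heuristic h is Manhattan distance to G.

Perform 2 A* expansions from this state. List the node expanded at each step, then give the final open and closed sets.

step 1: expand (2,4) (f=7, h=6) → closed; open now [(1,4) g=2 f=9, (1,5) g=1 f=9, (2,3) g=2 f=7, (2,6) g=1 f=9, (3,4) g=2 f=7]
step 2: expand (2,3) (f=7, h=5) → closed; open now [(1,3) g=3 f=9, (1,4) g=2 f=9, (1,5) g=1 f=9, (2,2) g=3 f=7, (2,6) g=1 f=9, (3,4) g=2 f=7]

order=[(2,4) → (2,3)]; open=[(1,3) g=3 f=9, (1,4) g=2 f=9, (1,5) g=1 f=9, (2,2) g=3 f=7, (2,6) g=1 f=9, (3,4) g=2 f=7]; closed=[(2,3), (2,4), (2,5)]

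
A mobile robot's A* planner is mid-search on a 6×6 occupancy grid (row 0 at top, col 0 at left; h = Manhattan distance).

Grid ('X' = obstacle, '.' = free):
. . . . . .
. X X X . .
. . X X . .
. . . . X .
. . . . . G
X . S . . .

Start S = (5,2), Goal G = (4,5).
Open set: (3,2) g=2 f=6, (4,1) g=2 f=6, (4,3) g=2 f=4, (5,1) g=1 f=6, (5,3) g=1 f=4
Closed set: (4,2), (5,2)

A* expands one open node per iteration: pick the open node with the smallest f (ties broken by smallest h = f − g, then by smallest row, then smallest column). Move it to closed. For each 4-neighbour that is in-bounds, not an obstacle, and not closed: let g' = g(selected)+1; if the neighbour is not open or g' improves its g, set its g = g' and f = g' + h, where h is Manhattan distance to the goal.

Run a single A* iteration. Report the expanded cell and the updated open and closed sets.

expanded=(4,3); open=[(3,2) g=2 f=6, (3,3) g=3 f=6, (4,1) g=2 f=6, (4,4) g=3 f=4, (5,1) g=1 f=6, (5,3) g=1 f=4]; closed=[(4,2), (4,3), (5,2)]

step 1: expand (4,3) (f=4, h=2) → closed; open now [(3,2) g=2 f=6, (3,3) g=3 f=6, (4,1) g=2 f=6, (4,4) g=3 f=4, (5,1) g=1 f=6, (5,3) g=1 f=4]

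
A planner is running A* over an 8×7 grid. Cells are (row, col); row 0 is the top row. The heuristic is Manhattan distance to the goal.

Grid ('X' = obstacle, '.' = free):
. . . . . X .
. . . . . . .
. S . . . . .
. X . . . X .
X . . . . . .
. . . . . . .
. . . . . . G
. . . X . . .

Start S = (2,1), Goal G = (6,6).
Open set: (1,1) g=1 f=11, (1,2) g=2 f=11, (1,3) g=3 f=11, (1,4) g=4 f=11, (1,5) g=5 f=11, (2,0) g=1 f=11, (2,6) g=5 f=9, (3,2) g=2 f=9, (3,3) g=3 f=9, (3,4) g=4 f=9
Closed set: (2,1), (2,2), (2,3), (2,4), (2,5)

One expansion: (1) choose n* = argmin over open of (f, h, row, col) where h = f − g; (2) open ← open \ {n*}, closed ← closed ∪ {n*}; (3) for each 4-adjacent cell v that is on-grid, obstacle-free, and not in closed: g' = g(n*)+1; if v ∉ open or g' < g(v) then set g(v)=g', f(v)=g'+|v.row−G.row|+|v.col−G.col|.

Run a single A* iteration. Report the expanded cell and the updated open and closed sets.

step 1: expand (2,6) (f=9, h=4) → closed; open now [(1,1) g=1 f=11, (1,2) g=2 f=11, (1,3) g=3 f=11, (1,4) g=4 f=11, (1,5) g=5 f=11, (1,6) g=6 f=11, (2,0) g=1 f=11, (3,2) g=2 f=9, (3,3) g=3 f=9, (3,4) g=4 f=9, (3,6) g=6 f=9]

expanded=(2,6); open=[(1,1) g=1 f=11, (1,2) g=2 f=11, (1,3) g=3 f=11, (1,4) g=4 f=11, (1,5) g=5 f=11, (1,6) g=6 f=11, (2,0) g=1 f=11, (3,2) g=2 f=9, (3,3) g=3 f=9, (3,4) g=4 f=9, (3,6) g=6 f=9]; closed=[(2,1), (2,2), (2,3), (2,4), (2,5), (2,6)]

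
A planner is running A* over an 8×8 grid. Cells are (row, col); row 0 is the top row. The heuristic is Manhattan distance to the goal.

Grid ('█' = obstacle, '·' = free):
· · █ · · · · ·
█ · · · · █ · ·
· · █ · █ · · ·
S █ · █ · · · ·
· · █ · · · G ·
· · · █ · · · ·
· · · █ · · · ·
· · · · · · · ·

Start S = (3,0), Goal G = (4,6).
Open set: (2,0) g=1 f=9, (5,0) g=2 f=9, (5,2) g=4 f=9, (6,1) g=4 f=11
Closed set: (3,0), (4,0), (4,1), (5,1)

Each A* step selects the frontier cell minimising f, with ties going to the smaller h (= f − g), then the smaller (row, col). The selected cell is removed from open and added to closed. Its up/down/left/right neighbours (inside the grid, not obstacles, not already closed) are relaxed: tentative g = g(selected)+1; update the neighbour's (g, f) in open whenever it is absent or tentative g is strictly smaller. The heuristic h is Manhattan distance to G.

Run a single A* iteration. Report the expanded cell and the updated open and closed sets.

step 1: expand (5,2) (f=9, h=5) → closed; open now [(2,0) g=1 f=9, (5,0) g=2 f=9, (6,1) g=4 f=11, (6,2) g=5 f=11]

expanded=(5,2); open=[(2,0) g=1 f=9, (5,0) g=2 f=9, (6,1) g=4 f=11, (6,2) g=5 f=11]; closed=[(3,0), (4,0), (4,1), (5,1), (5,2)]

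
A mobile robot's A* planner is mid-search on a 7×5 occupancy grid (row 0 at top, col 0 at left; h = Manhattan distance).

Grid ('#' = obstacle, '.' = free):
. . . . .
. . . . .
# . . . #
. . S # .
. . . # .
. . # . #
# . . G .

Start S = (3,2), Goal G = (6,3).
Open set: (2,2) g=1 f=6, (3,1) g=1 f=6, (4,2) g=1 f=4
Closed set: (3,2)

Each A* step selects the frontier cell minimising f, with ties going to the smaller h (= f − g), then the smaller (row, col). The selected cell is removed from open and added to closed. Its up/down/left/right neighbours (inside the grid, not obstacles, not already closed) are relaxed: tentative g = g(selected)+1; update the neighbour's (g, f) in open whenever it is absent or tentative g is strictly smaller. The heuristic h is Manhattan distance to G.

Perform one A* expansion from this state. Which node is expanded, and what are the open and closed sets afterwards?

step 1: expand (4,2) (f=4, h=3) → closed; open now [(2,2) g=1 f=6, (3,1) g=1 f=6, (4,1) g=2 f=6]

expanded=(4,2); open=[(2,2) g=1 f=6, (3,1) g=1 f=6, (4,1) g=2 f=6]; closed=[(3,2), (4,2)]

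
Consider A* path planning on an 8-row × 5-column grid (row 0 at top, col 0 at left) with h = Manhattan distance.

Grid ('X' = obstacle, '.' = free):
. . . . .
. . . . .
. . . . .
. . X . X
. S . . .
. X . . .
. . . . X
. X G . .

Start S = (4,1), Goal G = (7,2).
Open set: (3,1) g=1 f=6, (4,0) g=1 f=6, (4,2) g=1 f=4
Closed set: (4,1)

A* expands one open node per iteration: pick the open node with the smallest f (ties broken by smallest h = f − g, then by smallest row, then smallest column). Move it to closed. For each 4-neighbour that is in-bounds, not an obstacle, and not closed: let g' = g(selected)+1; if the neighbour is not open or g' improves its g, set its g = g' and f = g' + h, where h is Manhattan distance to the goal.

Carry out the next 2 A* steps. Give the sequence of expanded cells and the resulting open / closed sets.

order=[(4,2) → (5,2)]; open=[(3,1) g=1 f=6, (4,0) g=1 f=6, (4,3) g=2 f=6, (5,3) g=3 f=6, (6,2) g=3 f=4]; closed=[(4,1), (4,2), (5,2)]

step 1: expand (4,2) (f=4, h=3) → closed; open now [(3,1) g=1 f=6, (4,0) g=1 f=6, (4,3) g=2 f=6, (5,2) g=2 f=4]
step 2: expand (5,2) (f=4, h=2) → closed; open now [(3,1) g=1 f=6, (4,0) g=1 f=6, (4,3) g=2 f=6, (5,3) g=3 f=6, (6,2) g=3 f=4]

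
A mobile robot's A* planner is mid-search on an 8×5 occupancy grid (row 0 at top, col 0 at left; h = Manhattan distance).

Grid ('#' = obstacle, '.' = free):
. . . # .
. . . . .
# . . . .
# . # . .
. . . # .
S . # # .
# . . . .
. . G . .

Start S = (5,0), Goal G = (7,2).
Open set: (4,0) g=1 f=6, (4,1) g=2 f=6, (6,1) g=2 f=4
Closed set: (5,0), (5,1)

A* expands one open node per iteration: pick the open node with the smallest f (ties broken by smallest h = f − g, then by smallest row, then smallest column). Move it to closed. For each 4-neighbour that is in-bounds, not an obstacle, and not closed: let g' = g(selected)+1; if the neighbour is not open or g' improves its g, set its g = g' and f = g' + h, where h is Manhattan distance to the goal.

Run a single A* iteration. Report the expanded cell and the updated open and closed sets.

step 1: expand (6,1) (f=4, h=2) → closed; open now [(4,0) g=1 f=6, (4,1) g=2 f=6, (6,2) g=3 f=4, (7,1) g=3 f=4]

expanded=(6,1); open=[(4,0) g=1 f=6, (4,1) g=2 f=6, (6,2) g=3 f=4, (7,1) g=3 f=4]; closed=[(5,0), (5,1), (6,1)]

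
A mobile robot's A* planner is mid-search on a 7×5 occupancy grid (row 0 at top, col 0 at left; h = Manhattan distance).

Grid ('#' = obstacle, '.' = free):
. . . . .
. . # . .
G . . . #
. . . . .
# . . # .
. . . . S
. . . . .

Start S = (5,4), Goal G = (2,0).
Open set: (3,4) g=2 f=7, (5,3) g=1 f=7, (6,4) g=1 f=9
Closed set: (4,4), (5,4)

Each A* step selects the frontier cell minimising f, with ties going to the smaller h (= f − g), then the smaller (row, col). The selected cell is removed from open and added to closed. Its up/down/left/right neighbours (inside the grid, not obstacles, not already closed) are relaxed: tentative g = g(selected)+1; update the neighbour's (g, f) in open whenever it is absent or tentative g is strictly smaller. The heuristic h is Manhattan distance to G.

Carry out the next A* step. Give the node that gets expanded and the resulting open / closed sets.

expanded=(3,4); open=[(3,3) g=3 f=7, (5,3) g=1 f=7, (6,4) g=1 f=9]; closed=[(3,4), (4,4), (5,4)]

step 1: expand (3,4) (f=7, h=5) → closed; open now [(3,3) g=3 f=7, (5,3) g=1 f=7, (6,4) g=1 f=9]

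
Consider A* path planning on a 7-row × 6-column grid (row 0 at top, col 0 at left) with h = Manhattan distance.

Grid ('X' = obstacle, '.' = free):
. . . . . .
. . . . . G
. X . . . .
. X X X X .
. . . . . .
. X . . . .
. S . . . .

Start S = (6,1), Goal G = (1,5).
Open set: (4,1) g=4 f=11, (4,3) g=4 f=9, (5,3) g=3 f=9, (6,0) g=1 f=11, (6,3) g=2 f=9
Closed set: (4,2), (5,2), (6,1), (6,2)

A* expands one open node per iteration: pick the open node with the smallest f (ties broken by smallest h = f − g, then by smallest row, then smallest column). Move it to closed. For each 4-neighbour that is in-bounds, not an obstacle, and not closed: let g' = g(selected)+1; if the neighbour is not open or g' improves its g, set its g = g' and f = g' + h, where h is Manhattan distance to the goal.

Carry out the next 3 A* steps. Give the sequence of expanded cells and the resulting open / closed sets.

order=[(4,3) → (4,4) → (4,5)]; open=[(3,5) g=7 f=9, (4,1) g=4 f=11, (5,3) g=3 f=9, (5,4) g=6 f=11, (5,5) g=7 f=11, (6,0) g=1 f=11, (6,3) g=2 f=9]; closed=[(4,2), (4,3), (4,4), (4,5), (5,2), (6,1), (6,2)]

step 1: expand (4,3) (f=9, h=5) → closed; open now [(4,1) g=4 f=11, (4,4) g=5 f=9, (5,3) g=3 f=9, (6,0) g=1 f=11, (6,3) g=2 f=9]
step 2: expand (4,4) (f=9, h=4) → closed; open now [(4,1) g=4 f=11, (4,5) g=6 f=9, (5,3) g=3 f=9, (5,4) g=6 f=11, (6,0) g=1 f=11, (6,3) g=2 f=9]
step 3: expand (4,5) (f=9, h=3) → closed; open now [(3,5) g=7 f=9, (4,1) g=4 f=11, (5,3) g=3 f=9, (5,4) g=6 f=11, (5,5) g=7 f=11, (6,0) g=1 f=11, (6,3) g=2 f=9]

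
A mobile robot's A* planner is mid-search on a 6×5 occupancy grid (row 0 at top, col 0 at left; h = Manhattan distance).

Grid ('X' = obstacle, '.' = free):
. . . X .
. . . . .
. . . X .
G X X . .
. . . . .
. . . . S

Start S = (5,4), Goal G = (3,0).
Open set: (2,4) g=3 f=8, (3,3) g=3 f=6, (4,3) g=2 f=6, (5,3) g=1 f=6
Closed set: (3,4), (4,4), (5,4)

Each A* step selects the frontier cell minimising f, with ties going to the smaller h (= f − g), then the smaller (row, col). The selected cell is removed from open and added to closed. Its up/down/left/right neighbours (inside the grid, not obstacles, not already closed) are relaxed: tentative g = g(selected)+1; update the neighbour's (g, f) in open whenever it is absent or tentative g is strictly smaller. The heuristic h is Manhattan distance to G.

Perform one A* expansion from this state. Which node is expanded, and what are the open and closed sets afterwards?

step 1: expand (3,3) (f=6, h=3) → closed; open now [(2,4) g=3 f=8, (4,3) g=2 f=6, (5,3) g=1 f=6]

expanded=(3,3); open=[(2,4) g=3 f=8, (4,3) g=2 f=6, (5,3) g=1 f=6]; closed=[(3,3), (3,4), (4,4), (5,4)]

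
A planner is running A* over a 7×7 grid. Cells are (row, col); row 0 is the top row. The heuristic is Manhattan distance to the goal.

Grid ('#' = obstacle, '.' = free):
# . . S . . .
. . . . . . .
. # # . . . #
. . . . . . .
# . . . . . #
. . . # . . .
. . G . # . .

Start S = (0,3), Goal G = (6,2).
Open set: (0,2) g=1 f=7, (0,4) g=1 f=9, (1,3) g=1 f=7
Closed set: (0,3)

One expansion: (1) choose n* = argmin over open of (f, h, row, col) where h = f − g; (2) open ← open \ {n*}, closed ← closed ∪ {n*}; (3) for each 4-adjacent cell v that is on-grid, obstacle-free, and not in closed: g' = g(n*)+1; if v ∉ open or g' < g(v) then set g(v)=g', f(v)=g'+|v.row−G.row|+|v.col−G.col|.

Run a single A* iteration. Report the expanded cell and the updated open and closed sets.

expanded=(0,2); open=[(0,1) g=2 f=9, (0,4) g=1 f=9, (1,2) g=2 f=7, (1,3) g=1 f=7]; closed=[(0,2), (0,3)]

step 1: expand (0,2) (f=7, h=6) → closed; open now [(0,1) g=2 f=9, (0,4) g=1 f=9, (1,2) g=2 f=7, (1,3) g=1 f=7]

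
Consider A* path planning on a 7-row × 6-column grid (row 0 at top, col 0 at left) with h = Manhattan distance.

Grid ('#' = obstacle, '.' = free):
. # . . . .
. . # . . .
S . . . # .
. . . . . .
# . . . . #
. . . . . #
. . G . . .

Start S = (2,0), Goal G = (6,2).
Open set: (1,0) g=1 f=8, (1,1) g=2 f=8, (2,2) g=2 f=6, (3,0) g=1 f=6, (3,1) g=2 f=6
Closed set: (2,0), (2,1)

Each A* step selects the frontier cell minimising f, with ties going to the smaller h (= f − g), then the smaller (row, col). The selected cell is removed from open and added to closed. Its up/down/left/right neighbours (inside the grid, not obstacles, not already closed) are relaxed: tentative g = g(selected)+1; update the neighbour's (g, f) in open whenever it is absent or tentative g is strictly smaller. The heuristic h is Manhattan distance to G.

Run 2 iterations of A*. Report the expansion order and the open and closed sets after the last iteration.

order=[(2,2) → (3,2)]; open=[(1,0) g=1 f=8, (1,1) g=2 f=8, (2,3) g=3 f=8, (3,0) g=1 f=6, (3,1) g=2 f=6, (3,3) g=4 f=8, (4,2) g=4 f=6]; closed=[(2,0), (2,1), (2,2), (3,2)]

step 1: expand (2,2) (f=6, h=4) → closed; open now [(1,0) g=1 f=8, (1,1) g=2 f=8, (2,3) g=3 f=8, (3,0) g=1 f=6, (3,1) g=2 f=6, (3,2) g=3 f=6]
step 2: expand (3,2) (f=6, h=3) → closed; open now [(1,0) g=1 f=8, (1,1) g=2 f=8, (2,3) g=3 f=8, (3,0) g=1 f=6, (3,1) g=2 f=6, (3,3) g=4 f=8, (4,2) g=4 f=6]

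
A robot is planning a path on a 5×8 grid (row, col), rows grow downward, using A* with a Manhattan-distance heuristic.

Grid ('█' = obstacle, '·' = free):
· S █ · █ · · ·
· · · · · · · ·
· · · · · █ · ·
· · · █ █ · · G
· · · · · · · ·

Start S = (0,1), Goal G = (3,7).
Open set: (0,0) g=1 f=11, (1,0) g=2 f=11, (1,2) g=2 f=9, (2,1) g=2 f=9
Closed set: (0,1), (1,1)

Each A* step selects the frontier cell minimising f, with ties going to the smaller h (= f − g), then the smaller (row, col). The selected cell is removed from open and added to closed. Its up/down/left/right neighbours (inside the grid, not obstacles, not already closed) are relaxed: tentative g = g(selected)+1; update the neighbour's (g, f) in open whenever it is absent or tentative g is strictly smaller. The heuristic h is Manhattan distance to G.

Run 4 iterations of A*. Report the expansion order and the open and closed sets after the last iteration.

step 1: expand (1,2) (f=9, h=7) → closed; open now [(0,0) g=1 f=11, (1,0) g=2 f=11, (1,3) g=3 f=9, (2,1) g=2 f=9, (2,2) g=3 f=9]
step 2: expand (1,3) (f=9, h=6) → closed; open now [(0,0) g=1 f=11, (0,3) g=4 f=11, (1,0) g=2 f=11, (1,4) g=4 f=9, (2,1) g=2 f=9, (2,2) g=3 f=9, (2,3) g=4 f=9]
step 3: expand (1,4) (f=9, h=5) → closed; open now [(0,0) g=1 f=11, (0,3) g=4 f=11, (1,0) g=2 f=11, (1,5) g=5 f=9, (2,1) g=2 f=9, (2,2) g=3 f=9, (2,3) g=4 f=9, (2,4) g=5 f=9]
step 4: expand (1,5) (f=9, h=4) → closed; open now [(0,0) g=1 f=11, (0,3) g=4 f=11, (0,5) g=6 f=11, (1,0) g=2 f=11, (1,6) g=6 f=9, (2,1) g=2 f=9, (2,2) g=3 f=9, (2,3) g=4 f=9, (2,4) g=5 f=9]

order=[(1,2) → (1,3) → (1,4) → (1,5)]; open=[(0,0) g=1 f=11, (0,3) g=4 f=11, (0,5) g=6 f=11, (1,0) g=2 f=11, (1,6) g=6 f=9, (2,1) g=2 f=9, (2,2) g=3 f=9, (2,3) g=4 f=9, (2,4) g=5 f=9]; closed=[(0,1), (1,1), (1,2), (1,3), (1,4), (1,5)]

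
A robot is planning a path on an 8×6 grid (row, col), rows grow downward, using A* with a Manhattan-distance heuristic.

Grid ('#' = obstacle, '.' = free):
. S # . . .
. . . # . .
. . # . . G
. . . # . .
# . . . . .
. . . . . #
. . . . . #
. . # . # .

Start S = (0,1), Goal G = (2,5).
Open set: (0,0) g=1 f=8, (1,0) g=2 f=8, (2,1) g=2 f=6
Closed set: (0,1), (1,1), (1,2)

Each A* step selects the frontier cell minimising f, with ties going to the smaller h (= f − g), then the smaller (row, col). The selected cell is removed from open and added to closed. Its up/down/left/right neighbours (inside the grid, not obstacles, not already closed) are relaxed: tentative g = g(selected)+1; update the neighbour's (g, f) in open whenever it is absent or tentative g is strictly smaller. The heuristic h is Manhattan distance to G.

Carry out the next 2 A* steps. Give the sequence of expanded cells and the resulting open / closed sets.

step 1: expand (2,1) (f=6, h=4) → closed; open now [(0,0) g=1 f=8, (1,0) g=2 f=8, (2,0) g=3 f=8, (3,1) g=3 f=8]
step 2: expand (2,0) (f=8, h=5) → closed; open now [(0,0) g=1 f=8, (1,0) g=2 f=8, (3,0) g=4 f=10, (3,1) g=3 f=8]

order=[(2,1) → (2,0)]; open=[(0,0) g=1 f=8, (1,0) g=2 f=8, (3,0) g=4 f=10, (3,1) g=3 f=8]; closed=[(0,1), (1,1), (1,2), (2,0), (2,1)]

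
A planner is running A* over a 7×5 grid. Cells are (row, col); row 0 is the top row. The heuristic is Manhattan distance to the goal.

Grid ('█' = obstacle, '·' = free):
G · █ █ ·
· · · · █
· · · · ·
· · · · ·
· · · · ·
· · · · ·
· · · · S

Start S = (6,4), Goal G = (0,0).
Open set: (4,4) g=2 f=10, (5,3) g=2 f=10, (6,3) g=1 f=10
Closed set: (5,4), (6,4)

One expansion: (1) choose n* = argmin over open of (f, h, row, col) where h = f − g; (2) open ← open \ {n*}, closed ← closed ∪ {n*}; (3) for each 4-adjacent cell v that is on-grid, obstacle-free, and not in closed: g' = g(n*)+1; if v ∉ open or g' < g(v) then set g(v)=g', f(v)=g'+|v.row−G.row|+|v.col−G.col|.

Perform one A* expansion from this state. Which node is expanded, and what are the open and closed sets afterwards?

expanded=(4,4); open=[(3,4) g=3 f=10, (4,3) g=3 f=10, (5,3) g=2 f=10, (6,3) g=1 f=10]; closed=[(4,4), (5,4), (6,4)]

step 1: expand (4,4) (f=10, h=8) → closed; open now [(3,4) g=3 f=10, (4,3) g=3 f=10, (5,3) g=2 f=10, (6,3) g=1 f=10]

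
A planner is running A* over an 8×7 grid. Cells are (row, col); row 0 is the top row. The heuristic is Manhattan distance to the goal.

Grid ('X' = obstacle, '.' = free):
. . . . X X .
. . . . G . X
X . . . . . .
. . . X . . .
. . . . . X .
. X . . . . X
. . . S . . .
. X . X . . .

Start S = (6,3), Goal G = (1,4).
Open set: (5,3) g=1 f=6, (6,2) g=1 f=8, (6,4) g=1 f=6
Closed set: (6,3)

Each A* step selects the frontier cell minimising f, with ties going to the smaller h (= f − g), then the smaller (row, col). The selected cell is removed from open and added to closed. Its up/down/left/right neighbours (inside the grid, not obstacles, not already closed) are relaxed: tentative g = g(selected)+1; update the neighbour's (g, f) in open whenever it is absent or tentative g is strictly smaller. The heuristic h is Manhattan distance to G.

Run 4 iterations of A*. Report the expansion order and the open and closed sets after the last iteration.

order=[(5,3) → (4,3) → (4,4) → (3,4)]; open=[(2,4) g=5 f=6, (3,5) g=5 f=8, (4,2) g=3 f=8, (5,2) g=2 f=8, (5,4) g=2 f=6, (6,2) g=1 f=8, (6,4) g=1 f=6]; closed=[(3,4), (4,3), (4,4), (5,3), (6,3)]

step 1: expand (5,3) (f=6, h=5) → closed; open now [(4,3) g=2 f=6, (5,2) g=2 f=8, (5,4) g=2 f=6, (6,2) g=1 f=8, (6,4) g=1 f=6]
step 2: expand (4,3) (f=6, h=4) → closed; open now [(4,2) g=3 f=8, (4,4) g=3 f=6, (5,2) g=2 f=8, (5,4) g=2 f=6, (6,2) g=1 f=8, (6,4) g=1 f=6]
step 3: expand (4,4) (f=6, h=3) → closed; open now [(3,4) g=4 f=6, (4,2) g=3 f=8, (5,2) g=2 f=8, (5,4) g=2 f=6, (6,2) g=1 f=8, (6,4) g=1 f=6]
step 4: expand (3,4) (f=6, h=2) → closed; open now [(2,4) g=5 f=6, (3,5) g=5 f=8, (4,2) g=3 f=8, (5,2) g=2 f=8, (5,4) g=2 f=6, (6,2) g=1 f=8, (6,4) g=1 f=6]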